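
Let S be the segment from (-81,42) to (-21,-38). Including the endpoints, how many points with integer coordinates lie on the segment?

The number of lattice points on a segment between lattice points is gcd(|Δx|,|Δy|) + 1 = gcd(60,80) + 1 = 20 + 1 = 21.

21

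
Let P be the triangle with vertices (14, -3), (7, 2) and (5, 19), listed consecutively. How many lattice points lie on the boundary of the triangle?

3

The number of boundary lattice points is Σ gcd(|Δx|,|Δy|) = gcd(7,5) + gcd(2,17) + gcd(9,22) = 1+1+1 = 3.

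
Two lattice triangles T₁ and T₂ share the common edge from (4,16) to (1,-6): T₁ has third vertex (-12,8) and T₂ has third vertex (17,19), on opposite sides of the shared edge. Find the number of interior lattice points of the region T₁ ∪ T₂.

298

The union is the simple quadrilateral with vertices (4,16), (-12,8), (1,-6), (17,19) in order.
Using the shoelace formula, 2A = |[4·8 − (-12)·16] + [(-12)·(-6) − 1·8] + [1·19 − 17·(-6)] + [17·16 − 4·19]| = 605, so the area is 302.5.
Summing gcd(|Δx|,|Δy|) over the edges gives the boundary count: gcd(16,8) + gcd(13,14) + gcd(16,25) + gcd(13,3) = 8+1+1+1 = 11.
By Pick's theorem I = A − B/2 + 1 = 302.5 − 11/2 + 1 = 298.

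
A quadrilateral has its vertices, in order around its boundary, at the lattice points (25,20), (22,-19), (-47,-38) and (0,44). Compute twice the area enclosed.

5812

Using the shoelace formula, 2A = |(25·(-19) − 22·20) + (22·(-38) − (-47)·(-19)) + ((-47)·44 − 0·(-38)) + (0·20 − 25·44)| = 5812, so the area is 2906.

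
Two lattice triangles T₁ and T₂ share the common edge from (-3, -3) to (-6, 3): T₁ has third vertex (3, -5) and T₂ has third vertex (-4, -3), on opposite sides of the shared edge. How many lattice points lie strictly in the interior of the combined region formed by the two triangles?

The union is the simple quadrilateral with vertices (-3, -3), (3, -5), (-6, 3), (-4, -3) in order.
The shoelace formula gives twice the area as |((-3)·(-5) − 3·(-3)) + (3·3 − (-6)·(-5)) + ((-6)·(-3) − (-4)·3) + ((-4)·(-3) − (-3)·(-3))| = 36, so the area is 18.
Along each edge there are gcd(|Δx|,|Δy|)+1 lattice points, so counting each shared vertex once the boundary has gcd(6,2) + gcd(9,8) + gcd(2,6) + gcd(1,0) = 2+1+2+1 = 6.
By Pick's theorem I = A − B/2 + 1 = 18 − 6/2 + 1 = 16.

16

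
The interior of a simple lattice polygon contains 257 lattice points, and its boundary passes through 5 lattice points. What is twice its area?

By Pick's theorem, A = I + B/2 − 1 = 257 + 5/2 − 1 = 517/2.
Hence 2A = 517.

517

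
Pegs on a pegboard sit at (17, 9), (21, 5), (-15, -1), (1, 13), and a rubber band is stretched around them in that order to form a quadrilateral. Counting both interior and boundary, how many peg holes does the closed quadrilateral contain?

Using the shoelace formula, 2A = |(17·5 − 21·9) + (21·(-1) − (-15)·5) + ((-15)·13 − 1·(-1)) + (1·9 − 17·13)| = 456, so the area is 228.
The number of boundary lattice points is Σ gcd(|Δx|,|Δy|) = gcd(4,4) + gcd(36,6) + gcd(16,14) + gcd(16,4) = 4+6+2+4 = 16.
Pick's theorem gives I = A − B/2 + 1 = 228 − 16/2 + 1 = 221, so the closed region contains I + B = 221 + 16 = 237 lattice points.

237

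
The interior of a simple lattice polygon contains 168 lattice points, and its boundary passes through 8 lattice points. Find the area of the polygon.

Pick's theorem states A = I + B/2 − 1, so A = 168 + 8/2 − 1 = 171.

171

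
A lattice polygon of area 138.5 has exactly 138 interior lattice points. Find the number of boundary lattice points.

3

Pick's theorem gives A = I + B/2 − 1, so B = 2(A − I + 1) = 2(138.5 − 138 + 1) = 3.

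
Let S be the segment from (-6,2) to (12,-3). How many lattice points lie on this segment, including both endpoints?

The number of lattice points on a segment between lattice points is gcd(|Δx|,|Δy|) + 1 = gcd(18,5) + 1 = 1 + 1 = 2.

2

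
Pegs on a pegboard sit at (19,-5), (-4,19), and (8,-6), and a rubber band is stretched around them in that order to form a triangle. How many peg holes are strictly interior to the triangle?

143

The shoelace formula gives twice the area as |(19·19 − (-4)·(-5)) + ((-4)·(-6) − 8·19) + (8·(-5) − 19·(-6))| = 287, so the area is 143.5.
The number of boundary lattice points is Σ gcd(|Δx|,|Δy|) = gcd(23,24) + gcd(12,25) + gcd(11,1) = 1+1+1 = 3.
Pick's theorem gives I = A − B/2 + 1 = 143.5 − 3/2 + 1 = 143.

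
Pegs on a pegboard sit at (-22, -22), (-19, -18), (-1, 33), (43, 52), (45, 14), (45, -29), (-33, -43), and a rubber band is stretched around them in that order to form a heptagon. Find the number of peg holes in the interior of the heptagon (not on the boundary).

Using the shoelace formula, 2A = |[(-22)·(-18) − (-19)·(-22)] + [(-19)·33 − (-1)·(-18)] + [(-1)·52 − 43·33] + [43·14 − 45·52] + [45·(-29) − 45·14] + [45·(-43) − (-33)·(-29)] + [(-33)·(-22) − (-22)·(-43)]| = 8923, so the area is 4461.5.
Along each edge there are gcd(|Δx|,|Δy|)+1 lattice points, so counting each shared vertex once the boundary has gcd(3,4) + gcd(18,51) + gcd(44,19) + gcd(2,38) + gcd(0,43) + gcd(78,14) + gcd(11,21) = 1+3+1+2+43+2+1 = 53.
Pick's theorem gives I = A − B/2 + 1 = 4461.5 − 53/2 + 1 = 4436.

4436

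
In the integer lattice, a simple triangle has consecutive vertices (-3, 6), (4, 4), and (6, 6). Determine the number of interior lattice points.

The shoelace formula gives twice the area as |((-3)·4 − 4·6) + (4·6 − 6·4) + (6·6 − (-3)·6)| = 18, so the area is 9.
The number of boundary lattice points is Σ gcd(|Δx|,|Δy|) = gcd(7,2) + gcd(2,2) + gcd(9,0) = 1+2+9 = 12.
Pick's theorem gives I = A − B/2 + 1 = 9 − 12/2 + 1 = 4.

4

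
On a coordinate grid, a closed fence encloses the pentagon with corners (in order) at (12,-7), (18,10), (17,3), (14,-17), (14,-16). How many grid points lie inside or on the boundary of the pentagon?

Using the shoelace formula, 2A = |(12·10 − 18·(-7)) + (18·3 − 17·10) + (17·(-17) − 14·3) + (14·(-16) − 14·(-17)) + (14·(-7) − 12·(-16))| = 93, so the area is 46.5.
The number of boundary lattice points is Σ gcd(|Δx|,|Δy|) = gcd(6,17) + gcd(1,7) + gcd(3,20) + gcd(0,1) + gcd(2,9) = 1+1+1+1+1 = 5.
Pick's theorem gives I = A − B/2 + 1 = 46.5 − 5/2 + 1 = 45, so the closed region contains I + B = 45 + 5 = 50 lattice points.

50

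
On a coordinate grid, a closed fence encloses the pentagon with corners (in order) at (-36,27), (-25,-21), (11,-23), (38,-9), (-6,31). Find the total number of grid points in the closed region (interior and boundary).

2551

By the shoelace formula, twice the signed area is |((-36)·(-21) − (-25)·27) + ((-25)·(-23) − 11·(-21)) + (11·(-9) − 38·(-23)) + (38·31 − (-6)·(-9)) + ((-6)·27 − (-36)·31)| = 5090, so the area is 2545.
The number of boundary lattice points is Σ gcd(|Δx|,|Δy|) = gcd(11,48) + gcd(36,2) + gcd(27,14) + gcd(44,40) + gcd(30,4) = 1+2+1+4+2 = 10.
Pick's theorem gives I = A − B/2 + 1 = 2545 − 10/2 + 1 = 2541, so the closed region contains I + B = 2541 + 10 = 2551 lattice points.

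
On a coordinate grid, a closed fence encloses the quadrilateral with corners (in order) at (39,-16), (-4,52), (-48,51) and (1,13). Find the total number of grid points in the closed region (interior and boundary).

1532

Using the shoelace formula, 2A = |(39·52 − (-4)·(-16)) + ((-4)·51 − (-48)·52) + ((-48)·13 − 1·51) + (1·(-16) − 39·13)| = 3058, so the area is 1529.
The number of boundary lattice points is Σ gcd(|Δx|,|Δy|) = gcd(43,68) + gcd(44,1) + gcd(49,38) + gcd(38,29) = 1+1+1+1 = 4.
Pick's theorem gives I = A − B/2 + 1 = 1529 − 4/2 + 1 = 1528, so the closed region contains I + B = 1528 + 4 = 1532 lattice points.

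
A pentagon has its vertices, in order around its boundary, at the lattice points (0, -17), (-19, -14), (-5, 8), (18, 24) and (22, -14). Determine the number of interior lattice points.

Using the shoelace formula, 2A = |(0·(-14) − (-19)·(-17)) + ((-19)·8 − (-5)·(-14)) + ((-5)·24 − 18·8) + (18·(-14) − 22·24) + (22·(-17) − 0·(-14))| = 1963, so the area is 981.5.
Along each edge there are gcd(|Δx|,|Δy|)+1 lattice points, so counting each shared vertex once the boundary has gcd(19,3) + gcd(14,22) + gcd(23,16) + gcd(4,38) + gcd(22,3) = 1+2+1+2+1 = 7.
Pick's theorem gives I = A − B/2 + 1 = 981.5 − 7/2 + 1 = 979.

979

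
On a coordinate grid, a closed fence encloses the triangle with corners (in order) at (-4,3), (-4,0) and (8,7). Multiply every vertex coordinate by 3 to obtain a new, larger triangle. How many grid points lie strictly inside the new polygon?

151

The shoelace formula gives twice the area as |((-4)·0 − (-4)·3) + ((-4)·7 − 8·0) + (8·3 − (-4)·7)| = 36, so the area is 18.
Along each edge there are gcd(|Δx|,|Δy|)+1 lattice points, so counting each shared vertex once the boundary has gcd(0,3) + gcd(12,7) + gcd(12,4) = 3+1+4 = 8.
Scaling by 3 multiplies the area by 3² = 9 (so the new area is 162) and multiplies the boundary lattice-point count by 3, giving 24.
By Pick's theorem, the interior count of the dilated polygon is 162 − 24/2 + 1 = 151.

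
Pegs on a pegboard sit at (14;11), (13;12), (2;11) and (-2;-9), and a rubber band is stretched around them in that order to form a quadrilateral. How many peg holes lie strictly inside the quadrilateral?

By the shoelace formula, twice the signed area is |[14·12 − 13·11] + [13·11 − 2·12] + [2·(-9) − (-2)·11] + [(-2)·11 − 14·(-9)]| = 252, so the area is 126.
Summing gcd(|Δx|,|Δy|) over the edges gives the boundary count: gcd(1,1) + gcd(11,1) + gcd(4,20) + gcd(16,20) = 1+1+4+4 = 10.
Pick's theorem gives I = A − B/2 + 1 = 126 − 10/2 + 1 = 122.

122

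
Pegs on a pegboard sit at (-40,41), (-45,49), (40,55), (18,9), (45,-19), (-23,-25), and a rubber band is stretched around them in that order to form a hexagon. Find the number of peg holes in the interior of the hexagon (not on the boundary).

The shoelace formula gives twice the area as |((-40)·49 − (-45)·41) + ((-45)·55 − 40·49) + (40·9 − 18·55) + (18·(-19) − 45·9) + (45·(-25) − (-23)·(-19)) + ((-23)·41 − (-40)·(-25))| = 9432, so the area is 4716.
Summing gcd(|Δx|,|Δy|) over the edges gives the boundary count: gcd(5,8) + gcd(85,6) + gcd(22,46) + gcd(27,28) + gcd(68,6) + gcd(17,66) = 1+1+2+1+2+1 = 8.
Pick's theorem gives I = A − B/2 + 1 = 4716 − 8/2 + 1 = 4713.

4713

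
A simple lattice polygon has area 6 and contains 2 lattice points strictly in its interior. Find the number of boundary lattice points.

Pick's theorem gives A = I + B/2 − 1, so B = 2(A − I + 1) = 2(6 − 2 + 1) = 10.

10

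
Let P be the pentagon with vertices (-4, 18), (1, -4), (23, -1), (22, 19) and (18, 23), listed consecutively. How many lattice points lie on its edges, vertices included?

8

The number of boundary lattice points is Σ gcd(|Δx|,|Δy|) = gcd(5,22) + gcd(22,3) + gcd(1,20) + gcd(4,4) + gcd(22,5) = 1+1+1+4+1 = 8.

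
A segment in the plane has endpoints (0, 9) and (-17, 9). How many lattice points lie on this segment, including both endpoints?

The number of lattice points on a segment between lattice points is gcd(|Δx|,|Δy|) + 1 = gcd(17,0) + 1 = 17 + 1 = 18.

18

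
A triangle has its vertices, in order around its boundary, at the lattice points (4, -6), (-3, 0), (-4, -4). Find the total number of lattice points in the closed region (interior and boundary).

20

By the shoelace formula, twice the signed area is |[4·0 − (-3)·(-6)] + [(-3)·(-4) − (-4)·0] + [(-4)·(-6) − 4·(-4)]| = 34, so the area is 17.
Along each edge there are gcd(|Δx|,|Δy|)+1 lattice points, so counting each shared vertex once the boundary has gcd(7,6) + gcd(1,4) + gcd(8,2) = 1+1+2 = 4.
Pick's theorem gives I = A − B/2 + 1 = 17 − 4/2 + 1 = 16, so the closed region contains I + B = 16 + 4 = 20 lattice points.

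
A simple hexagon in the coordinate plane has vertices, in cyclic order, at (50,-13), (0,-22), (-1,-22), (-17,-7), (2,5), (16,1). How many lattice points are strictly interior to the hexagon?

By the shoelace formula, twice the signed area is |(50·(-22) − 0·(-13)) + (0·(-22) − (-1)·(-22)) + ((-1)·(-7) − (-17)·(-22)) + ((-17)·5 − 2·(-7)) + (2·1 − 16·5) + (16·(-13) − 50·1)| = 1896, so the area is 948.
Along each edge there are gcd(|Δx|,|Δy|)+1 lattice points, so counting each shared vertex once the boundary has gcd(50,9) + gcd(1,0) + gcd(16,15) + gcd(19,12) + gcd(14,4) + gcd(34,14) = 1+1+1+1+2+2 = 8.
By Pick's theorem A = I + B/2 − 1, so I = 948 − 8/2 + 1 = 945.

945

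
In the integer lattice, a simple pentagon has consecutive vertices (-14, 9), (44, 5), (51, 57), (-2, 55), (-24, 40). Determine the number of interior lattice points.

3143

Using the shoelace formula, 2A = |((-14)·5 − 44·9) + (44·57 − 51·5) + (51·55 − (-2)·57) + ((-2)·40 − (-24)·55) + ((-24)·9 − (-14)·40)| = 6290, so the area is 3145.
Summing gcd(|Δx|,|Δy|) over the edges gives the boundary count: gcd(58,4) + gcd(7,52) + gcd(53,2) + gcd(22,15) + gcd(10,31) = 2+1+1+1+1 = 6.
Pick's theorem gives I = A − B/2 + 1 = 3145 − 6/2 + 1 = 3143.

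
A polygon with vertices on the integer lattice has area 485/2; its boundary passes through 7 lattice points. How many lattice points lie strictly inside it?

From Pick's theorem, I = A − B/2 + 1 = 485/2 − 7/2 + 1 = 240.

240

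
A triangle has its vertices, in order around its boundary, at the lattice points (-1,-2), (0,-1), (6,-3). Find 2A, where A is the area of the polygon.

By the shoelace formula, twice the signed area is |((-1)·(-1) − 0·(-2)) + (0·(-3) − 6·(-1)) + (6·(-2) − (-1)·(-3))| = 8, so the area is 4.

8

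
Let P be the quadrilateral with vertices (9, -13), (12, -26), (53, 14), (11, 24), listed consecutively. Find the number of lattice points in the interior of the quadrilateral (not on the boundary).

The shoelace formula gives twice the area as |(9·(-26) − 12·(-13)) + (12·14 − 53·(-26)) + (53·24 − 11·14) + (11·(-13) − 9·24)| = 2227, so the area is 1113.5.
Along each edge there are gcd(|Δx|,|Δy|)+1 lattice points, so counting each shared vertex once the boundary has gcd(3,13) + gcd(41,40) + gcd(42,10) + gcd(2,37) = 1+1+2+1 = 5.
By Pick's theorem A = I + B/2 − 1, so I = 1113.5 − 5/2 + 1 = 1112.

1112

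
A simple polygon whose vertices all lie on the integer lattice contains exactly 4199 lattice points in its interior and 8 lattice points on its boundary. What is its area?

Pick's theorem states A = I + B/2 − 1, so A = 4199 + 8/2 − 1 = 4202.

4202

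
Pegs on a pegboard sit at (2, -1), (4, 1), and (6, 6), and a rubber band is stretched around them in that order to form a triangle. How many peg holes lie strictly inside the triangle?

2

By the shoelace formula, twice the signed area is |[2·1 − 4·(-1)] + [4·6 − 6·1] + [6·(-1) − 2·6]| = 6, so the area is 3.
Along each edge there are gcd(|Δx|,|Δy|)+1 lattice points, so counting each shared vertex once the boundary has gcd(2,2) + gcd(2,5) + gcd(4,7) = 2+1+1 = 4.
By Pick's theorem A = I + B/2 − 1, so I = 3 − 4/2 + 1 = 2.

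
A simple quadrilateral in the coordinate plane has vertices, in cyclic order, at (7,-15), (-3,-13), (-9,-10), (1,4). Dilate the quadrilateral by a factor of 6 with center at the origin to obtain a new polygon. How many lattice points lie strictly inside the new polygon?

The shoelace formula gives twice the area as |[7·(-13) − (-3)·(-15)] + [(-3)·(-10) − (-9)·(-13)] + [(-9)·4 − 1·(-10)] + [1·(-15) − 7·4]| = 292, so the area is 146.
The number of boundary lattice points is Σ gcd(|Δx|,|Δy|) = gcd(10,2) + gcd(6,3) + gcd(10,14) + gcd(6,19) = 2+3+2+1 = 8.
Scaling by 6 multiplies the area by 6² = 36 (so the new area is 5256) and multiplies the boundary lattice-point count by 6, giving 48.
By Pick's theorem, the interior count of the dilated polygon is 5256 − 48/2 + 1 = 5233.

5233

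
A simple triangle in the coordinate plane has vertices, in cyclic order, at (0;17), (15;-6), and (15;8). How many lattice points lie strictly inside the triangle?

Using the shoelace formula, 2A = |(0·(-6) − 15·17) + (15·8 − 15·(-6)) + (15·17 − 0·8)| = 210, so the area is 105.
The number of boundary lattice points is Σ gcd(|Δx|,|Δy|) = gcd(15,23) + gcd(0,14) + gcd(15,9) = 1+14+3 = 18.
By Pick's theorem A = I + B/2 − 1, so I = 105 − 18/2 + 1 = 97.

97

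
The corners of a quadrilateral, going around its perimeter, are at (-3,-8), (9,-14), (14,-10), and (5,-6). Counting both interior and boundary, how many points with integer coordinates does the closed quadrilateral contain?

70

Using the shoelace formula, 2A = |[(-3)·(-14) − 9·(-8)] + [9·(-10) − 14·(-14)] + [14·(-6) − 5·(-10)] + [5·(-8) − (-3)·(-6)]| = 128, so the area is 64.
Summing gcd(|Δx|,|Δy|) over the edges gives the boundary count: gcd(12,6) + gcd(5,4) + gcd(9,4) + gcd(8,2) = 6+1+1+2 = 10.
Pick's theorem gives I = A − B/2 + 1 = 64 − 10/2 + 1 = 60, so the closed region contains I + B = 60 + 10 = 70 lattice points.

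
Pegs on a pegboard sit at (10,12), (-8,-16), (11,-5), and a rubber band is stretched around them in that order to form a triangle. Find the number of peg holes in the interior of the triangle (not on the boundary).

The shoelace formula gives twice the area as |[10·(-16) − (-8)·12] + [(-8)·(-5) − 11·(-16)] + [11·12 − 10·(-5)]| = 334, so the area is 167.
Summing gcd(|Δx|,|Δy|) over the edges gives the boundary count: gcd(18,28) + gcd(19,11) + gcd(1,17) = 2+1+1 = 4.
By Pick's theorem A = I + B/2 − 1, so I = 167 − 4/2 + 1 = 166.

166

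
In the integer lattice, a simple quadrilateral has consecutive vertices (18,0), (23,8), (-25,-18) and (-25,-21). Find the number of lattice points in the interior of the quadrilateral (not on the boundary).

The shoelace formula gives twice the area as |[18·8 − 23·0] + [23·(-18) − (-25)·8] + [(-25)·(-21) − (-25)·(-18)] + [(-25)·0 − 18·(-21)]| = 383, so the area is 191.5.
The number of boundary lattice points is Σ gcd(|Δx|,|Δy|) = gcd(5,8) + gcd(48,26) + gcd(0,3) + gcd(43,21) = 1+2+3+1 = 7.
Pick's theorem gives I = A − B/2 + 1 = 191.5 − 7/2 + 1 = 189.

189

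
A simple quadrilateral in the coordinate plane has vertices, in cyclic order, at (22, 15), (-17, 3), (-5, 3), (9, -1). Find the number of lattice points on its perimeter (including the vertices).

The number of boundary lattice points is Σ gcd(|Δx|,|Δy|) = gcd(39,12) + gcd(12,0) + gcd(14,4) + gcd(13,16) = 3+12+2+1 = 18.

18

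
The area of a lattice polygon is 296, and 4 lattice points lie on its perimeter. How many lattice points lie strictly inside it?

295

Pick's theorem A = I + B/2 − 1 rearranges to I = A − B/2 + 1 = 296 − 4/2 + 1 = 295.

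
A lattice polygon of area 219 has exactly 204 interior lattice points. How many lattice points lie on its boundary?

32

Pick's theorem gives A = I + B/2 − 1, so B = 2(A − I + 1) = 2(219 − 204 + 1) = 32.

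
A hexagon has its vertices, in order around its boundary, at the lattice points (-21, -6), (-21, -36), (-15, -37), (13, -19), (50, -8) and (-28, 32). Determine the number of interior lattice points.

The shoelace formula gives twice the area as |((-21)·(-36) − (-21)·(-6)) + ((-21)·(-37) − (-15)·(-36)) + ((-15)·(-19) − 13·(-37)) + (13·(-8) − 50·(-19)) + (50·32 − (-28)·(-8)) + ((-28)·(-6) − (-21)·32)| = 4695, so the area is 4695/2.
The number of boundary lattice points is Σ gcd(|Δx|,|Δy|) = gcd(0,30) + gcd(6,1) + gcd(28,18) + gcd(37,11) + gcd(78,40) + gcd(7,38) = 30+1+2+1+2+1 = 37.
Pick's theorem gives I = A − B/2 + 1 = 4695/2 − 37/2 + 1 = 2330.

2330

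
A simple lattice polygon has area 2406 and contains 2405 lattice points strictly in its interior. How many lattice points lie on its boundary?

4

Pick's theorem gives A = I + B/2 − 1, so B = 2(A − I + 1) = 2(2406 − 2405 + 1) = 4.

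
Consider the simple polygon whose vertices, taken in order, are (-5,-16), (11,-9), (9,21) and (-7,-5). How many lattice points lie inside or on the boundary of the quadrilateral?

365

By the shoelace formula, twice the signed area is |((-5)·(-9) − 11·(-16)) + (11·21 − 9·(-9)) + (9·(-5) − (-7)·21) + ((-7)·(-16) − (-5)·(-5))| = 722, so the area is 361.
Summing gcd(|Δx|,|Δy|) over the edges gives the boundary count: gcd(16,7) + gcd(2,30) + gcd(16,26) + gcd(2,11) = 1+2+2+1 = 6.
Pick's theorem gives I = A − B/2 + 1 = 361 − 6/2 + 1 = 359, so the closed region contains I + B = 359 + 6 = 365 lattice points.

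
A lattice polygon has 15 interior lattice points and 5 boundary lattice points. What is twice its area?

33

Pick's theorem states A = I + B/2 − 1, so A = 15 + 5/2 − 1 = 33/2.
Hence 2A = 33.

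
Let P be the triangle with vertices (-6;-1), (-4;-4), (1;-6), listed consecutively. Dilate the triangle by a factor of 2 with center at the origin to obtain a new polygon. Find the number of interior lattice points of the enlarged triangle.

20

The shoelace formula gives twice the area as |((-6)·(-4) − (-4)·(-1)) + ((-4)·(-6) − 1·(-4)) + (1·(-1) − (-6)·(-6))| = 11, so the area is 5.5.
Along each edge there are gcd(|Δx|,|Δy|)+1 lattice points, so counting each shared vertex once the boundary has gcd(2,3) + gcd(5,2) + gcd(7,5) = 1+1+1 = 3.
Scaling by 2 multiplies the area by 2² = 4 (so the new area is 22) and multiplies the boundary lattice-point count by 2, giving 6.
By Pick's theorem, the interior count of the dilated polygon is 22 − 6/2 + 1 = 20.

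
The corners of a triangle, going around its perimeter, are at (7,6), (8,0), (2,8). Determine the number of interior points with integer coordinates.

Using the shoelace formula, 2A = |[7·0 − 8·6] + [8·8 − 2·0] + [2·6 − 7·8]| = 28, so the area is 14.
The number of boundary lattice points is Σ gcd(|Δx|,|Δy|) = gcd(1,6) + gcd(6,8) + gcd(5,2) = 1+2+1 = 4.
By Pick's theorem A = I + B/2 − 1, so I = 14 − 4/2 + 1 = 13.

13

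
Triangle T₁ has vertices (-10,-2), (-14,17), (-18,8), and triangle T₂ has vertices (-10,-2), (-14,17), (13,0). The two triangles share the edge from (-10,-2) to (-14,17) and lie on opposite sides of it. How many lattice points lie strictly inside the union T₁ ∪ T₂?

277

The union is the simple quadrilateral with vertices (-10,-2), (-18,8), (-14,17), (13,0) in order.
The shoelace formula gives twice the area as |((-10)·8 − (-18)·(-2)) + ((-18)·17 − (-14)·8) + ((-14)·0 − 13·17) + (13·(-2) − (-10)·0)| = 557, so the area is 557/2.
The number of boundary lattice points is Σ gcd(|Δx|,|Δy|) = gcd(8,10) + gcd(4,9) + gcd(27,17) + gcd(23,2) = 2+1+1+1 = 5.
By Pick's theorem I = A − B/2 + 1 = 557/2 − 5/2 + 1 = 277.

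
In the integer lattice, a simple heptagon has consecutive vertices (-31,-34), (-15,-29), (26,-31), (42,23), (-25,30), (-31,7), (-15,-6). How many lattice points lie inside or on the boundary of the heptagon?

Using the shoelace formula, 2A = |[(-31)·(-29) − (-15)·(-34)] + [(-15)·(-31) − 26·(-29)] + [26·23 − 42·(-31)] + [42·30 − (-25)·23] + [(-25)·7 − (-31)·30] + [(-31)·(-6) − (-15)·7] + [(-15)·(-34) − (-31)·(-6)]| = 6713, so the area is 6713/2.
Along each edge there are gcd(|Δx|,|Δy|)+1 lattice points, so counting each shared vertex once the boundary has gcd(16,5) + gcd(41,2) + gcd(16,54) + gcd(67,7) + gcd(6,23) + gcd(16,13) + gcd(16,28) = 1+1+2+1+1+1+4 = 11.
Pick's theorem gives I = A − B/2 + 1 = 6713/2 − 11/2 + 1 = 3352, so the closed region contains I + B = 3352 + 11 = 3363 lattice points.

3363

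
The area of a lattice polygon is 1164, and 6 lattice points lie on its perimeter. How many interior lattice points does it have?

1162

Pick's theorem A = I + B/2 − 1 rearranges to I = A − B/2 + 1 = 1164 − 6/2 + 1 = 1162.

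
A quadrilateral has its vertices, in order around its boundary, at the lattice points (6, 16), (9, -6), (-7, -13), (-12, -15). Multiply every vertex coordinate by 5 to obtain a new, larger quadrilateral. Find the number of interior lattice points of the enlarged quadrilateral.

6141

The shoelace formula gives twice the area as |[6·(-6) − 9·16] + [9·(-13) − (-7)·(-6)] + [(-7)·(-15) − (-12)·(-13)] + [(-12)·16 − 6·(-15)]| = 492, so the area is 246.
The number of boundary lattice points is Σ gcd(|Δx|,|Δy|) = gcd(3,22) + gcd(16,7) + gcd(5,2) + gcd(18,31) = 1+1+1+1 = 4.
Scaling by 5 multiplies the area by 5² = 25 (so the new area is 6150) and multiplies the boundary lattice-point count by 5, giving 20.
By Pick's theorem, the interior count of the dilated polygon is 6150 − 20/2 + 1 = 6141.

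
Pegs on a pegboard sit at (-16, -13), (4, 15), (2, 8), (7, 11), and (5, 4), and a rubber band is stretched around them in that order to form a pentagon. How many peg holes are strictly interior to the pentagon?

By the shoelace formula, twice the signed area is |((-16)·15 − 4·(-13)) + (4·8 − 2·15) + (2·11 − 7·8) + (7·4 − 5·11) + (5·(-13) − (-16)·4)| = 248, so the area is 124.
Summing gcd(|Δx|,|Δy|) over the edges gives the boundary count: gcd(20,28) + gcd(2,7) + gcd(5,3) + gcd(2,7) + gcd(21,17) = 4+1+1+1+1 = 8.
Pick's theorem gives I = A − B/2 + 1 = 124 − 8/2 + 1 = 121.

121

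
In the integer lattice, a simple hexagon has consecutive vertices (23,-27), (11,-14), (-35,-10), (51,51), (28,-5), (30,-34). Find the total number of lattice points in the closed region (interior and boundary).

Using the shoelace formula, 2A = |(23·(-14) − 11·(-27)) + (11·(-10) − (-35)·(-14)) + ((-35)·51 − 51·(-10)) + (51·(-5) − 28·51) + (28·(-34) − 30·(-5)) + (30·(-27) − 23·(-34))| = 4413, so the area is 4413/2.
The number of boundary lattice points is Σ gcd(|Δx|,|Δy|) = gcd(12,13) + gcd(46,4) + gcd(86,61) + gcd(23,56) + gcd(2,29) + gcd(7,7) = 1+2+1+1+1+7 = 13.
Pick's theorem gives I = A − B/2 + 1 = 4413/2 − 13/2 + 1 = 2201, so the closed region contains I + B = 2201 + 13 = 2214 lattice points.

2214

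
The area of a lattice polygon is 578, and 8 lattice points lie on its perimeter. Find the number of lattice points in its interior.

575

From Pick's theorem, I = A − B/2 + 1 = 578 − 8/2 + 1 = 575.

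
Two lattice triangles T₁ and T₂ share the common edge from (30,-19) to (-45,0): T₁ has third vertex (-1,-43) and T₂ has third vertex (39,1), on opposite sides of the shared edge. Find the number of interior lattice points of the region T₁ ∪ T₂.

2029

The union is the simple quadrilateral with vertices (30,-19), (-1,-43), (-45,0), (39,1) in order.
By the shoelace formula, twice the signed area is |(30·(-43) − (-1)·(-19)) + ((-1)·0 − (-45)·(-43)) + ((-45)·1 − 39·0) + (39·(-19) − 30·1)| = 4060, so the area is 2030.
The number of boundary lattice points is Σ gcd(|Δx|,|Δy|) = gcd(31,24) + gcd(44,43) + gcd(84,1) + gcd(9,20) = 1+1+1+1 = 4.
By Pick's theorem I = A − B/2 + 1 = 2030 − 4/2 + 1 = 2029.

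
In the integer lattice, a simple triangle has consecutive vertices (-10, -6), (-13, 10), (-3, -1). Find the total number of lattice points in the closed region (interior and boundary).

66

By the shoelace formula, twice the signed area is |((-10)·10 − (-13)·(-6)) + ((-13)·(-1) − (-3)·10) + ((-3)·(-6) − (-10)·(-1))| = 127, so the area is 63.5.
The number of boundary lattice points is Σ gcd(|Δx|,|Δy|) = gcd(3,16) + gcd(10,11) + gcd(7,5) = 1+1+1 = 3.
Pick's theorem gives I = A − B/2 + 1 = 63.5 − 3/2 + 1 = 63, so the closed region contains I + B = 63 + 3 = 66 lattice points.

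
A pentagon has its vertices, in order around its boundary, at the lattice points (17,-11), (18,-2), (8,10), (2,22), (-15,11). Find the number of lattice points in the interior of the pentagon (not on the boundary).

By the shoelace formula, twice the signed area is |(17·(-2) − 18·(-11)) + (18·10 − 8·(-2)) + (8·22 − 2·10) + (2·11 − (-15)·22) + ((-15)·(-11) − 17·11)| = 846, so the area is 423.
Summing gcd(|Δx|,|Δy|) over the edges gives the boundary count: gcd(1,9) + gcd(10,12) + gcd(6,12) + gcd(17,11) + gcd(32,22) = 1+2+6+1+2 = 12.
By Pick's theorem A = I + B/2 − 1, so I = 423 − 12/2 + 1 = 418.

418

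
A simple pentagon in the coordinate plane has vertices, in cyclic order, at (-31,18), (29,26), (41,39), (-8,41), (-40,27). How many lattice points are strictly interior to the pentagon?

By the shoelace formula, twice the signed area is |[(-31)·26 − 29·18] + [29·39 − 41·26] + [41·41 − (-8)·39] + [(-8)·27 − (-40)·41] + [(-40)·18 − (-31)·27]| = 2271, so the area is 1135.5.
Along each edge there are gcd(|Δx|,|Δy|)+1 lattice points, so counting each shared vertex once the boundary has gcd(60,8) + gcd(12,13) + gcd(49,2) + gcd(32,14) + gcd(9,9) = 4+1+1+2+9 = 17.
By Pick's theorem A = I + B/2 − 1, so I = 1135.5 − 17/2 + 1 = 1128.

1128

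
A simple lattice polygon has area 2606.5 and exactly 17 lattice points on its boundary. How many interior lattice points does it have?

From Pick's theorem, I = A − B/2 + 1 = 2606.5 − 17/2 + 1 = 2599.

2599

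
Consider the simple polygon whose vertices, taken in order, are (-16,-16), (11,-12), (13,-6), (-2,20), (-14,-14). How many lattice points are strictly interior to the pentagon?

504

The shoelace formula gives twice the area as |[(-16)·(-12) − 11·(-16)] + [11·(-6) − 13·(-12)] + [13·20 − (-2)·(-6)] + [(-2)·(-14) − (-14)·20] + [(-14)·(-16) − (-16)·(-14)]| = 1014, so the area is 507.
Along each edge there are gcd(|Δx|,|Δy|)+1 lattice points, so counting each shared vertex once the boundary has gcd(27,4) + gcd(2,6) + gcd(15,26) + gcd(12,34) + gcd(2,2) = 1+2+1+2+2 = 8.
By Pick's theorem A = I + B/2 − 1, so I = 507 − 8/2 + 1 = 504.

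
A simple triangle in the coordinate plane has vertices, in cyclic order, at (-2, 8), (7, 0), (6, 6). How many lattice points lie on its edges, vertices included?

4

Along each edge there are gcd(|Δx|,|Δy|)+1 lattice points, so counting each shared vertex once the boundary has gcd(9,8) + gcd(1,6) + gcd(8,2) = 1+1+2 = 4.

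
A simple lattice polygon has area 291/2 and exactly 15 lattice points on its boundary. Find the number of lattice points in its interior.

139

From Pick's theorem, I = A − B/2 + 1 = 291/2 − 15/2 + 1 = 139.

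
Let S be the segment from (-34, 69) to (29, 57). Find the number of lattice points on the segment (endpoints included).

4

The number of lattice points on a segment between lattice points is gcd(|Δx|,|Δy|) + 1 = gcd(63,12) + 1 = 3 + 1 = 4.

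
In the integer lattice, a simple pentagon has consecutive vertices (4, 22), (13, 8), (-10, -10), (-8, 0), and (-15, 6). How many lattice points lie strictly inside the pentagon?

The shoelace formula gives twice the area as |[4·8 − 13·22] + [13·(-10) − (-10)·8] + [(-10)·0 − (-8)·(-10)] + [(-8)·6 − (-15)·0] + [(-15)·22 − 4·6]| = 786, so the area is 393.
Along each edge there are gcd(|Δx|,|Δy|)+1 lattice points, so counting each shared vertex once the boundary has gcd(9,14) + gcd(23,18) + gcd(2,10) + gcd(7,6) + gcd(19,16) = 1+1+2+1+1 = 6.
Pick's theorem gives I = A − B/2 + 1 = 393 − 6/2 + 1 = 391.

391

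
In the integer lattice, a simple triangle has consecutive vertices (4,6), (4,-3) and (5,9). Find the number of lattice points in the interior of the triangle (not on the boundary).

By the shoelace formula, twice the signed area is |(4·(-3) − 4·6) + (4·9 − 5·(-3)) + (5·6 − 4·9)| = 9, so the area is 4.5.
Along each edge there are gcd(|Δx|,|Δy|)+1 lattice points, so counting each shared vertex once the boundary has gcd(0,9) + gcd(1,12) + gcd(1,3) = 9+1+1 = 11.
By Pick's theorem A = I + B/2 − 1, so I = 4.5 − 11/2 + 1 = 0.

0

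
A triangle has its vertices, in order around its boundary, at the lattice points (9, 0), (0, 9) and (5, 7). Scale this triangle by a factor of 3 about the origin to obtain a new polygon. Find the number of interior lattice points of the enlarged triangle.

Using the shoelace formula, 2A = |[9·9 − 0·0] + [0·7 − 5·9] + [5·0 − 9·7]| = 27, so the area is 27/2.
Summing gcd(|Δx|,|Δy|) over the edges gives the boundary count: gcd(9,9) + gcd(5,2) + gcd(4,7) = 9+1+1 = 11.
Scaling by 3 multiplies the area by 3² = 9 (so the new area is 243/2) and multiplies the boundary lattice-point count by 3, giving 33.
By Pick's theorem, the interior count of the dilated polygon is 243/2 − 33/2 + 1 = 106.

106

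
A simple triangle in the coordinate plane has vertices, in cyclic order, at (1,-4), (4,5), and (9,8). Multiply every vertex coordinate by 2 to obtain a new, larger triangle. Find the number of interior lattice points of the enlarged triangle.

The shoelace formula gives twice the area as |(1·5 − 4·(-4)) + (4·8 − 9·5) + (9·(-4) − 1·8)| = 36, so the area is 18.
The number of boundary lattice points is Σ gcd(|Δx|,|Δy|) = gcd(3,9) + gcd(5,3) + gcd(8,12) = 3+1+4 = 8.
Scaling by 2 multiplies the area by 2² = 4 (so the new area is 72) and multiplies the boundary lattice-point count by 2, giving 16.
By Pick's theorem, the interior count of the dilated polygon is 72 − 16/2 + 1 = 65.

65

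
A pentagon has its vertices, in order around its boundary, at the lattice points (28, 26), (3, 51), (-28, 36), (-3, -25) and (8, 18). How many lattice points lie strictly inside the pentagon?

By the shoelace formula, twice the signed area is |[28·51 − 3·26] + [3·36 − (-28)·51] + [(-28)·(-25) − (-3)·36] + [(-3)·18 − 8·(-25)] + [8·26 − 28·18]| = 3544, so the area is 1772.
The number of boundary lattice points is Σ gcd(|Δx|,|Δy|) = gcd(25,25) + gcd(31,15) + gcd(25,61) + gcd(11,43) + gcd(20,8) = 25+1+1+1+4 = 32.
By Pick's theorem A = I + B/2 − 1, so I = 1772 − 32/2 + 1 = 1757.

1757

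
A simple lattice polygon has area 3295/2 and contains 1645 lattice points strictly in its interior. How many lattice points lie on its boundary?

7

Pick's theorem gives A = I + B/2 − 1, so B = 2(A − I + 1) = 2(3295/2 − 1645 + 1) = 7.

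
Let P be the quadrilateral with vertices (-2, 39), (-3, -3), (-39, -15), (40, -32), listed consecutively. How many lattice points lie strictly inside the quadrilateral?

1691

Using the shoelace formula, 2A = |((-2)·(-3) − (-3)·39) + ((-3)·(-15) − (-39)·(-3)) + ((-39)·(-32) − 40·(-15)) + (40·39 − (-2)·(-32))| = 3395, so the area is 3395/2.
Summing gcd(|Δx|,|Δy|) over the edges gives the boundary count: gcd(1,42) + gcd(36,12) + gcd(79,17) + gcd(42,71) = 1+12+1+1 = 15.
Pick's theorem gives I = A − B/2 + 1 = 3395/2 − 15/2 + 1 = 1691.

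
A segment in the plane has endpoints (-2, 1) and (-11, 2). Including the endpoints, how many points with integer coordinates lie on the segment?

2

The number of lattice points on a segment between lattice points is gcd(|Δx|,|Δy|) + 1 = gcd(9,1) + 1 = 1 + 1 = 2.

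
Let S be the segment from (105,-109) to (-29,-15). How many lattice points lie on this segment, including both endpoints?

3

The number of lattice points on a segment between lattice points is gcd(|Δx|,|Δy|) + 1 = gcd(134,94) + 1 = 2 + 1 = 3.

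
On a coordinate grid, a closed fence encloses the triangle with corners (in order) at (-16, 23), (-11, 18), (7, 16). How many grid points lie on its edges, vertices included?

8

Along each edge there are gcd(|Δx|,|Δy|)+1 lattice points, so counting each shared vertex once the boundary has gcd(5,5) + gcd(18,2) + gcd(23,7) = 5+2+1 = 8.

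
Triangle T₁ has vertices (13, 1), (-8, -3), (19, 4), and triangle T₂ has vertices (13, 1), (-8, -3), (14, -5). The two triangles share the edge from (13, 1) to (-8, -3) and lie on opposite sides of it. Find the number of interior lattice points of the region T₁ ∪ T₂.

The union is the simple quadrilateral with vertices (13, 1), (19, 4), (-8, -3), (14, -5) in order.
The shoelace formula gives twice the area as |(13·4 − 19·1) + (19·(-3) − (-8)·4) + ((-8)·(-5) − 14·(-3)) + (14·1 − 13·(-5))| = 169, so the area is 84.5.
Summing gcd(|Δx|,|Δy|) over the edges gives the boundary count: gcd(6,3) + gcd(27,7) + gcd(22,2) + gcd(1,6) = 3+1+2+1 = 7.
By Pick's theorem I = A − B/2 + 1 = 84.5 − 7/2 + 1 = 82.

82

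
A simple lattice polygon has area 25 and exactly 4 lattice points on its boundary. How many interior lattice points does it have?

Pick's theorem A = I + B/2 − 1 rearranges to I = A − B/2 + 1 = 25 − 4/2 + 1 = 24.

24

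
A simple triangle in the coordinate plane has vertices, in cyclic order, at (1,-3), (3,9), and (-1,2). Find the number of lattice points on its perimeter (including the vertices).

4

Summing gcd(|Δx|,|Δy|) over the edges gives the boundary count: gcd(2,12) + gcd(4,7) + gcd(2,5) = 2+1+1 = 4.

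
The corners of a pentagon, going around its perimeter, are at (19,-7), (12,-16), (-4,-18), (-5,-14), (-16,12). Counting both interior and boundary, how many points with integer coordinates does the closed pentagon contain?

The shoelace formula gives twice the area as |(19·(-16) − 12·(-7)) + (12·(-18) − (-4)·(-16)) + ((-4)·(-14) − (-5)·(-18)) + ((-5)·12 − (-16)·(-14)) + ((-16)·(-7) − 19·12)| = 934, so the area is 467.
Along each edge there are gcd(|Δx|,|Δy|)+1 lattice points, so counting each shared vertex once the boundary has gcd(7,9) + gcd(16,2) + gcd(1,4) + gcd(11,26) + gcd(35,19) = 1+2+1+1+1 = 6.
Pick's theorem gives I = A − B/2 + 1 = 467 − 6/2 + 1 = 465, so the closed region contains I + B = 465 + 6 = 471 lattice points.

471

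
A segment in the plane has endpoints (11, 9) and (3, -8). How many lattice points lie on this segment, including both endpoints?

The number of lattice points on a segment between lattice points is gcd(|Δx|,|Δy|) + 1 = gcd(8,17) + 1 = 1 + 1 = 2.

2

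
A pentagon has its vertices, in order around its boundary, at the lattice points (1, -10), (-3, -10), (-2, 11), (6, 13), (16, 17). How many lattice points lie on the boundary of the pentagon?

12

Along each edge there are gcd(|Δx|,|Δy|)+1 lattice points, so counting each shared vertex once the boundary has gcd(4,0) + gcd(1,21) + gcd(8,2) + gcd(10,4) + gcd(15,27) = 4+1+2+2+3 = 12.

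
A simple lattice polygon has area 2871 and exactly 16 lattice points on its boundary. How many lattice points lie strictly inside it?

From Pick's theorem, I = A − B/2 + 1 = 2871 − 16/2 + 1 = 2864.

2864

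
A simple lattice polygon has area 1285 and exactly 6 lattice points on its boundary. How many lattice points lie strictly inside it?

Pick's theorem A = I + B/2 − 1 rearranges to I = A − B/2 + 1 = 1285 − 6/2 + 1 = 1283.

1283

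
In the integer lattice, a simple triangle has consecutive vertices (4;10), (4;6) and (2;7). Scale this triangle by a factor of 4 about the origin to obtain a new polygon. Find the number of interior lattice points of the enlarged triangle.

Using the shoelace formula, 2A = |[4·6 − 4·10] + [4·7 − 2·6] + [2·10 − 4·7]| = 8, so the area is 4.
Summing gcd(|Δx|,|Δy|) over the edges gives the boundary count: gcd(0,4) + gcd(2,1) + gcd(2,3) = 4+1+1 = 6.
Scaling by 4 multiplies the area by 4² = 16 (so the new area is 64) and multiplies the boundary lattice-point count by 4, giving 24.
By Pick's theorem, the interior count of the dilated polygon is 64 − 24/2 + 1 = 53.

53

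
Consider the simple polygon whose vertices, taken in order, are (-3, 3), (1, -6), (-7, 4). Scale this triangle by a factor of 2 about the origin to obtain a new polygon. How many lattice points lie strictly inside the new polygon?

The shoelace formula gives twice the area as |[(-3)·(-6) − 1·3] + [1·4 − (-7)·(-6)] + [(-7)·3 − (-3)·4]| = 32, so the area is 16.
Along each edge there are gcd(|Δx|,|Δy|)+1 lattice points, so counting each shared vertex once the boundary has gcd(4,9) + gcd(8,10) + gcd(4,1) = 1+2+1 = 4.
Scaling by 2 multiplies the area by 2² = 4 (so the new area is 64) and multiplies the boundary lattice-point count by 2, giving 8.
By Pick's theorem, the interior count of the dilated polygon is 64 − 8/2 + 1 = 61.

61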